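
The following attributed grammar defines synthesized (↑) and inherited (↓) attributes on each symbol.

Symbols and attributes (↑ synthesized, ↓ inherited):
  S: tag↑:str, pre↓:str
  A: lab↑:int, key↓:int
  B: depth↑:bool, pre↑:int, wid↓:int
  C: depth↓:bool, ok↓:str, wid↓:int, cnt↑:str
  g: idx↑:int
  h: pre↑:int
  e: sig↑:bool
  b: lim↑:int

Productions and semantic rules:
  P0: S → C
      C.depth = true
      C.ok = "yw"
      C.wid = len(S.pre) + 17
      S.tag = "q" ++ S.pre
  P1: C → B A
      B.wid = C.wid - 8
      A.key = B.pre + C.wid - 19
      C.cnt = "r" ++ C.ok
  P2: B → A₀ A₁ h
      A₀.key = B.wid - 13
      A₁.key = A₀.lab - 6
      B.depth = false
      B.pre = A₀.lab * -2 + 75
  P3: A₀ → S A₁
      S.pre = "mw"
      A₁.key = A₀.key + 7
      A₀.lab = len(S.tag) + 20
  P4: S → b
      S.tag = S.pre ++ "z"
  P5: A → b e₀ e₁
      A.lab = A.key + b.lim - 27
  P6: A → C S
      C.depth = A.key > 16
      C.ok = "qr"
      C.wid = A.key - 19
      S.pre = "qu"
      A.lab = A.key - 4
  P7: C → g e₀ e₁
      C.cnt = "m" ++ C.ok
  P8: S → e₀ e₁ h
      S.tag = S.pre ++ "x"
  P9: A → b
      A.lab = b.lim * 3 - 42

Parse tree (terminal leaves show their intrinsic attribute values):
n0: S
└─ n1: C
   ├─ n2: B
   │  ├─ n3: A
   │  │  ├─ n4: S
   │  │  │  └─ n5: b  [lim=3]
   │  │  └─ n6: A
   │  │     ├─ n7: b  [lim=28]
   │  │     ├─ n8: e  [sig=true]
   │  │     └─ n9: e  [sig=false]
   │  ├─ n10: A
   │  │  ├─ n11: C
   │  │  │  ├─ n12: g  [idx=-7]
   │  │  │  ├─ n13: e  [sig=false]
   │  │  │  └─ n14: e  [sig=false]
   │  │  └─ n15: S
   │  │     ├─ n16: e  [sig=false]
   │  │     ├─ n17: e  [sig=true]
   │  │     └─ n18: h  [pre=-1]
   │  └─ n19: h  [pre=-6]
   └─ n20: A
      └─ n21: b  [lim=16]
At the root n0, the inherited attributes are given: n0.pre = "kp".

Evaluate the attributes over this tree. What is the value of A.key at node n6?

5

1. n0.pre = "kp"  [given at root]
2. n1.depth = true  [true]
3. n1.ok = "yw"  ["yw"]
4. n1.wid = 19  [len(S.pre) + 17]
5. n2.wid = 11  [C.wid - 8]
6. n3.key = -2  [B.wid - 13]
7. n4.pre = "mw"  ["mw"]
8. n5.lim = 3  [terminal]
9. n4.tag = "mwz"  [S.pre ++ "z"]
10. n6.key = 5  [A₀.key + 7]
11. n7.lim = 28  [terminal]
12. n8.sig = true  [terminal]
13. n9.sig = false  [terminal]
14. n6.lab = 6  [A.key + b.lim - 27]
15. n3.lab = 23  [len(S.tag) + 20]
16. n10.key = 17  [A₀.lab - 6]
17. n11.depth = true  [A.key > 16]
18. n11.ok = "qr"  ["qr"]
19. n11.wid = -2  [A.key - 19]
20. n12.idx = -7  [terminal]
21. n13.sig = false  [terminal]
22. n14.sig = false  [terminal]
23. n11.cnt = "mqr"  ["m" ++ C.ok]
24. n15.pre = "qu"  ["qu"]
25. n16.sig = false  [terminal]
26. n17.sig = true  [terminal]
27. n18.pre = -1  [terminal]
28. n15.tag = "qux"  [S.pre ++ "x"]
29. n10.lab = 13  [A.key - 4]
30. n19.pre = -6  [terminal]
31. n2.depth = false  [false]
32. n2.pre = 29  [A₀.lab * -2 + 75]
33. n20.key = 29  [B.pre + C.wid - 19]
34. n21.lim = 16  [terminal]
35. n20.lab = 6  [b.lim * 3 - 42]
36. n1.cnt = "ryw"  ["r" ++ C.ok]
37. n0.tag = "qkp"  ["q" ++ S.pre]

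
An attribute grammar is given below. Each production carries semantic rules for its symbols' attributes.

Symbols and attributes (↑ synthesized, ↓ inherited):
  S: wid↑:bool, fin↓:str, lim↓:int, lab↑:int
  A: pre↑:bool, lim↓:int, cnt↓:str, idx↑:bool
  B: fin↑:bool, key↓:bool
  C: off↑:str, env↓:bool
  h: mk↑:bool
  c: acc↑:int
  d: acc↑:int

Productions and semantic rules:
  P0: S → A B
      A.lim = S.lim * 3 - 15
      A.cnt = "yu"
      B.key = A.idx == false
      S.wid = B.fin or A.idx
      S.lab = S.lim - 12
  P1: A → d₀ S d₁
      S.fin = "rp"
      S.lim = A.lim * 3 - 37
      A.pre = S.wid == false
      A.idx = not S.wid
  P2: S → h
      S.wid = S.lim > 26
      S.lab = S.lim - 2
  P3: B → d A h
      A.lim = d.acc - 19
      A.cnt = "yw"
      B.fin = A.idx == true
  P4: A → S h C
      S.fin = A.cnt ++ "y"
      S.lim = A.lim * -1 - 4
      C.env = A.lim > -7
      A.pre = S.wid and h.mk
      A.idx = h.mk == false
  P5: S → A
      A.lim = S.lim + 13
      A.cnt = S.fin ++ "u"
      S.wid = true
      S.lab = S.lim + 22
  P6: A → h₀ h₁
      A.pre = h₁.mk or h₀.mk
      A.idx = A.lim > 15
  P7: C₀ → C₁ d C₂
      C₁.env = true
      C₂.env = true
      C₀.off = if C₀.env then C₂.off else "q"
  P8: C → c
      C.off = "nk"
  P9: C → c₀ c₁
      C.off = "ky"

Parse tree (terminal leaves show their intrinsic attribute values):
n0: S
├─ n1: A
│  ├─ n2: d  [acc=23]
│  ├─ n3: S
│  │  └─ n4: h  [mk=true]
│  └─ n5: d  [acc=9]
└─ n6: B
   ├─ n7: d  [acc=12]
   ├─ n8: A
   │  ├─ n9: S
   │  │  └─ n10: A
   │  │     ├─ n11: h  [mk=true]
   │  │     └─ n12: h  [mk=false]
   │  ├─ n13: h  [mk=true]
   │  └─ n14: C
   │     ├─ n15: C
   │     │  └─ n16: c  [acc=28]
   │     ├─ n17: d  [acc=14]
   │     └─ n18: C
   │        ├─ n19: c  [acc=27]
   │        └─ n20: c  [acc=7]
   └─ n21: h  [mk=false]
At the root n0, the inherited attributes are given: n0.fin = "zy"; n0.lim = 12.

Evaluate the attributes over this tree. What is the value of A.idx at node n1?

true

1. n0.fin = "zy"  [given at root]
2. n0.lim = 12  [given at root]
3. n1.lim = 21  [S.lim * 3 - 15]
4. n1.cnt = "yu"  ["yu"]
5. n2.acc = 23  [terminal]
6. n3.fin = "rp"  ["rp"]
7. n3.lim = 26  [A.lim * 3 - 37]
8. n4.mk = true  [terminal]
9. n3.wid = false  [S.lim > 26]
10. n3.lab = 24  [S.lim - 2]
11. n5.acc = 9  [terminal]
12. n1.pre = true  [S.wid == false]
13. n1.idx = true  [not S.wid]
14. n6.key = false  [A.idx == false]
15. n7.acc = 12  [terminal]
16. n8.lim = -7  [d.acc - 19]
17. n8.cnt = "yw"  ["yw"]
18. n9.fin = "ywy"  [A.cnt ++ "y"]
19. n9.lim = 3  [A.lim * -1 - 4]
20. n10.lim = 16  [S.lim + 13]
21. n10.cnt = "ywyu"  [S.fin ++ "u"]
22. n11.mk = true  [terminal]
23. n12.mk = false  [terminal]
24. n10.pre = true  [h₁.mk or h₀.mk]
25. n10.idx = true  [A.lim > 15]
26. n9.wid = true  [true]
27. n9.lab = 25  [S.lim + 22]
28. n13.mk = true  [terminal]
29. n14.env = false  [A.lim > -7]
30. n15.env = true  [true]
31. n16.acc = 28  [terminal]
32. n15.off = "nk"  ["nk"]
33. n17.acc = 14  [terminal]
34. n18.env = true  [true]
35. n19.acc = 27  [terminal]
36. n20.acc = 7  [terminal]
37. n18.off = "ky"  ["ky"]
38. n14.off = "q"  [if C₀.env then C₂.off else "q"]
39. n8.pre = true  [S.wid and h.mk]
40. n8.idx = false  [h.mk == false]
41. n21.mk = false  [terminal]
42. n6.fin = false  [A.idx == true]
43. n0.wid = true  [B.fin or A.idx]
44. n0.lab = 0  [S.lim - 12]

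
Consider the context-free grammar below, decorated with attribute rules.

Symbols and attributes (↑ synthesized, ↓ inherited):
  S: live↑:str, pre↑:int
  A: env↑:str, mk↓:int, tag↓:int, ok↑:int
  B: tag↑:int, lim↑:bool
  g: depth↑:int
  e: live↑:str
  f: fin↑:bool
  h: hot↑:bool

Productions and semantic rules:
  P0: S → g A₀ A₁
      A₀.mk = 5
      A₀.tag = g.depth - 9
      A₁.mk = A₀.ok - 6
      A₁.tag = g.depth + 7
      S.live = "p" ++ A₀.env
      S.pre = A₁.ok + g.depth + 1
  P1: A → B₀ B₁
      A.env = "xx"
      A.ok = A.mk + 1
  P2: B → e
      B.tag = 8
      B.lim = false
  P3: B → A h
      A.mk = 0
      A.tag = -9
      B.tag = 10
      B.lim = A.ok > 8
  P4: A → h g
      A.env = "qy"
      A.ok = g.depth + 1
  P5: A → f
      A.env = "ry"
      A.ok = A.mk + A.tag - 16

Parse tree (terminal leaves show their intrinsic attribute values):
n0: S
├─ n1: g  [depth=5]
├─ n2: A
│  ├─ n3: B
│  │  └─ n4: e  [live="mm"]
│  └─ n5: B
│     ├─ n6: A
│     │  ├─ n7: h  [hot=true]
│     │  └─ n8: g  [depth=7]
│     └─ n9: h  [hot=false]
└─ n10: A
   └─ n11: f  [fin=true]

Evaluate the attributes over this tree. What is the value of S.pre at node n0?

1. n1.depth = 5  [terminal]
2. n2.mk = 5  [5]
3. n2.tag = -4  [g.depth - 9]
4. n4.live = "mm"  [terminal]
5. n3.tag = 8  [8]
6. n3.lim = false  [false]
7. n6.mk = 0  [0]
8. n6.tag = -9  [-9]
9. n7.hot = true  [terminal]
10. n8.depth = 7  [terminal]
11. n6.env = "qy"  ["qy"]
12. n6.ok = 8  [g.depth + 1]
13. n9.hot = false  [terminal]
14. n5.tag = 10  [10]
15. n5.lim = false  [A.ok > 8]
16. n2.env = "xx"  ["xx"]
17. n2.ok = 6  [A.mk + 1]
18. n10.mk = 0  [A₀.ok - 6]
19. n10.tag = 12  [g.depth + 7]
20. n11.fin = true  [terminal]
21. n10.env = "ry"  ["ry"]
22. n10.ok = -4  [A.mk + A.tag - 16]
23. n0.live = "pxx"  ["p" ++ A₀.env]
24. n0.pre = 2  [A₁.ok + g.depth + 1]

2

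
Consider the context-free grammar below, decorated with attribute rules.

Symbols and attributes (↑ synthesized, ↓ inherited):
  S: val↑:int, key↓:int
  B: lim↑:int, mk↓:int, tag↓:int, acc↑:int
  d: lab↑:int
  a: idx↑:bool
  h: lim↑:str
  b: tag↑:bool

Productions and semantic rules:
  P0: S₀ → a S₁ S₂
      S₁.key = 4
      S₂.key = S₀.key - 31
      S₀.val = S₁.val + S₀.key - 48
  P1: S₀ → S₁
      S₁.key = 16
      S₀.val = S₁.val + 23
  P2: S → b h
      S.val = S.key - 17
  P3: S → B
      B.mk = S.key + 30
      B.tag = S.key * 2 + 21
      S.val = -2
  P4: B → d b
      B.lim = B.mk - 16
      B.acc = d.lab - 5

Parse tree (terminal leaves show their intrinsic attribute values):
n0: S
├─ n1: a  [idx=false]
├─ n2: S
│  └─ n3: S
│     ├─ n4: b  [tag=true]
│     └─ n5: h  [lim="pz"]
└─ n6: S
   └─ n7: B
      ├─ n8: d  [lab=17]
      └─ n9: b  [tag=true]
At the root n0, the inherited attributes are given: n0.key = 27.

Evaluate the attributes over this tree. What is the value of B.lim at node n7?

1. n0.key = 27  [given at root]
2. n1.idx = false  [terminal]
3. n2.key = 4  [4]
4. n3.key = 16  [16]
5. n4.tag = true  [terminal]
6. n5.lim = "pz"  [terminal]
7. n3.val = -1  [S.key - 17]
8. n2.val = 22  [S₁.val + 23]
9. n6.key = -4  [S₀.key - 31]
10. n7.mk = 26  [S.key + 30]
11. n7.tag = 13  [S.key * 2 + 21]
12. n8.lab = 17  [terminal]
13. n9.tag = true  [terminal]
14. n7.lim = 10  [B.mk - 16]
15. n7.acc = 12  [d.lab - 5]
16. n6.val = -2  [-2]
17. n0.val = 1  [S₁.val + S₀.key - 48]

10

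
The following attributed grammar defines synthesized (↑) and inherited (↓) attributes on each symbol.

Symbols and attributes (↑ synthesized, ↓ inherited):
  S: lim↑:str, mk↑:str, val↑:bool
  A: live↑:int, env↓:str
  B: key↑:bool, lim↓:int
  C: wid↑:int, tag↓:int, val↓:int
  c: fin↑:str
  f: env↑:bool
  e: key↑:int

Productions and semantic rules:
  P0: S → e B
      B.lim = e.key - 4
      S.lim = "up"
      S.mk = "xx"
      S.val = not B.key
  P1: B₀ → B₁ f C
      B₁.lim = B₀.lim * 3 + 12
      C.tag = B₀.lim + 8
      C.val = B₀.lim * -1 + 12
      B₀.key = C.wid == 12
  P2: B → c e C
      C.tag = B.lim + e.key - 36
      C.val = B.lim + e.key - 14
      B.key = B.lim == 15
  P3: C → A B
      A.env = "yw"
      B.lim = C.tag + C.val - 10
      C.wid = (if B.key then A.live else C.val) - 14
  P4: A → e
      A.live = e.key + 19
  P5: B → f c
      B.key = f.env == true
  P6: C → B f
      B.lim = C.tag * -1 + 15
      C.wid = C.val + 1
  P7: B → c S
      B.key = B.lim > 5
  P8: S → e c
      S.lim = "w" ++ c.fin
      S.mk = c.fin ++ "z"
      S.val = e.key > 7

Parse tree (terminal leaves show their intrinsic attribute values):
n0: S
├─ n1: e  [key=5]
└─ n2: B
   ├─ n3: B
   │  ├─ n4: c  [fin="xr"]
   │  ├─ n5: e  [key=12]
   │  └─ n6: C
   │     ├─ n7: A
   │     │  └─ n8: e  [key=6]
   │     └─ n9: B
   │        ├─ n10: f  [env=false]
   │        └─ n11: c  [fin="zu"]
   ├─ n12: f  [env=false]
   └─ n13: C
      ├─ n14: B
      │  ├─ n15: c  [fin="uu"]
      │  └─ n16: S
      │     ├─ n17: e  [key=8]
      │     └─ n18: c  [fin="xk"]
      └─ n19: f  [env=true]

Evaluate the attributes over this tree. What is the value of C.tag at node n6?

-9

1. n1.key = 5  [terminal]
2. n2.lim = 1  [e.key - 4]
3. n3.lim = 15  [B₀.lim * 3 + 12]
4. n4.fin = "xr"  [terminal]
5. n5.key = 12  [terminal]
6. n6.tag = -9  [B.lim + e.key - 36]
7. n6.val = 13  [B.lim + e.key - 14]
8. n7.env = "yw"  ["yw"]
9. n8.key = 6  [terminal]
10. n7.live = 25  [e.key + 19]
11. n9.lim = -6  [C.tag + C.val - 10]
12. n10.env = false  [terminal]
13. n11.fin = "zu"  [terminal]
14. n9.key = false  [f.env == true]
15. n6.wid = -1  [(if B.key then A.live else C.val) - 14]
16. n3.key = true  [B.lim == 15]
17. n12.env = false  [terminal]
18. n13.tag = 9  [B₀.lim + 8]
19. n13.val = 11  [B₀.lim * -1 + 12]
20. n14.lim = 6  [C.tag * -1 + 15]
21. n15.fin = "uu"  [terminal]
22. n17.key = 8  [terminal]
23. n18.fin = "xk"  [terminal]
24. n16.lim = "wxk"  ["w" ++ c.fin]
25. n16.mk = "xkz"  [c.fin ++ "z"]
26. n16.val = true  [e.key > 7]
27. n14.key = true  [B.lim > 5]
28. n19.env = true  [terminal]
29. n13.wid = 12  [C.val + 1]
30. n2.key = true  [C.wid == 12]
31. n0.lim = "up"  ["up"]
32. n0.mk = "xx"  ["xx"]
33. n0.val = false  [not B.key]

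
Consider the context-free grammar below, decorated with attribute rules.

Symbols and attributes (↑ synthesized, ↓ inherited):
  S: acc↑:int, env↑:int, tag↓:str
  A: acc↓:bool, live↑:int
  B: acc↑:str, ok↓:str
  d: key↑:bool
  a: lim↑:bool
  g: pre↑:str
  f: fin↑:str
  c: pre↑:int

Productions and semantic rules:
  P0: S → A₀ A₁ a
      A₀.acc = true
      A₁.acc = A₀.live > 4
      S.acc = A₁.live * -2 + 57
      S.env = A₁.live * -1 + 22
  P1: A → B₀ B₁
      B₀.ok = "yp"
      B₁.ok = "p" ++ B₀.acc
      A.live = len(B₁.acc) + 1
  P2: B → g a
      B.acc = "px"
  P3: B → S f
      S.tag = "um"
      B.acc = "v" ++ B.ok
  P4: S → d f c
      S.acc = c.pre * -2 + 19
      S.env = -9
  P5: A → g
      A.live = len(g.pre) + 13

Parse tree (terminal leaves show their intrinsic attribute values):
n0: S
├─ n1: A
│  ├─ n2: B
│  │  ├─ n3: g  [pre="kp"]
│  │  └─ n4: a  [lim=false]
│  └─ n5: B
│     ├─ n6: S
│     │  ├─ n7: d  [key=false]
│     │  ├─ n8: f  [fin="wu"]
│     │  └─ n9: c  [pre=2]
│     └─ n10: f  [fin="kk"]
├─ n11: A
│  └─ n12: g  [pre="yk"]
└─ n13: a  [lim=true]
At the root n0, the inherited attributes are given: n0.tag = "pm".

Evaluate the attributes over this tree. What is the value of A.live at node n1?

1. n0.tag = "pm"  [given at root]
2. n1.acc = true  [true]
3. n2.ok = "yp"  ["yp"]
4. n3.pre = "kp"  [terminal]
5. n4.lim = false  [terminal]
6. n2.acc = "px"  ["px"]
7. n5.ok = "ppx"  ["p" ++ B₀.acc]
8. n6.tag = "um"  ["um"]
9. n7.key = false  [terminal]
10. n8.fin = "wu"  [terminal]
11. n9.pre = 2  [terminal]
12. n6.acc = 15  [c.pre * -2 + 19]
13. n6.env = -9  [-9]
14. n10.fin = "kk"  [terminal]
15. n5.acc = "vppx"  ["v" ++ B.ok]
16. n1.live = 5  [len(B₁.acc) + 1]
17. n11.acc = true  [A₀.live > 4]
18. n12.pre = "yk"  [terminal]
19. n11.live = 15  [len(g.pre) + 13]
20. n13.lim = true  [terminal]
21. n0.acc = 27  [A₁.live * -2 + 57]
22. n0.env = 7  [A₁.live * -1 + 22]

5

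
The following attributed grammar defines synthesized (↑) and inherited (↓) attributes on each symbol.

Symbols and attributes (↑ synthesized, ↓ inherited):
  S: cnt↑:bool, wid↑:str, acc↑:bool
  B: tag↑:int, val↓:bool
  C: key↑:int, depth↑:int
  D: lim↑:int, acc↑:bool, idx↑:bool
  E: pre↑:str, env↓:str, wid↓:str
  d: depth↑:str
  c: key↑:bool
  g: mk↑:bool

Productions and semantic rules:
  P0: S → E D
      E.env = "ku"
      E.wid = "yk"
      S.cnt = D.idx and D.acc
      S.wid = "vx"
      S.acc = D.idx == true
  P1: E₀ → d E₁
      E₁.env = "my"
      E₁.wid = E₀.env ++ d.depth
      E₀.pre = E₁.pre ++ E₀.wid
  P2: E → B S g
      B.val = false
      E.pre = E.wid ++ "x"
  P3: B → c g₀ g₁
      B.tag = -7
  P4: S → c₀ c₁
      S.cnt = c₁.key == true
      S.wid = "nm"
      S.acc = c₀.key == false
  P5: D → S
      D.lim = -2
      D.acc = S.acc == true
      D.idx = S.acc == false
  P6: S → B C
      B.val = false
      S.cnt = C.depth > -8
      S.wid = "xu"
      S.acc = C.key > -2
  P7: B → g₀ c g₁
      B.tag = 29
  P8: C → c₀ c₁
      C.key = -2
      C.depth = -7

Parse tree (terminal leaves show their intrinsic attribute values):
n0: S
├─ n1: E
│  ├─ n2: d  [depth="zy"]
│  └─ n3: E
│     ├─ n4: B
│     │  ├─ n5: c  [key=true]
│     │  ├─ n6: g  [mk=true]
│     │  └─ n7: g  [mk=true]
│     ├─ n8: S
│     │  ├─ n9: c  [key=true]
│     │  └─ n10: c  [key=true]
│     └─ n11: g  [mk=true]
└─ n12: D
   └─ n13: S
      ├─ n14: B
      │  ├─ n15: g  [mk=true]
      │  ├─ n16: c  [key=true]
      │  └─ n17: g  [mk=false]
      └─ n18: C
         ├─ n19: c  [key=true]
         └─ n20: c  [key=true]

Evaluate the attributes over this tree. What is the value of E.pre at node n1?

1. n1.env = "ku"  ["ku"]
2. n1.wid = "yk"  ["yk"]
3. n2.depth = "zy"  [terminal]
4. n3.env = "my"  ["my"]
5. n3.wid = "kuzy"  [E₀.env ++ d.depth]
6. n4.val = false  [false]
7. n5.key = true  [terminal]
8. n6.mk = true  [terminal]
9. n7.mk = true  [terminal]
10. n4.tag = -7  [-7]
11. n9.key = true  [terminal]
12. n10.key = true  [terminal]
13. n8.cnt = true  [c₁.key == true]
14. n8.wid = "nm"  ["nm"]
15. n8.acc = false  [c₀.key == false]
16. n11.mk = true  [terminal]
17. n3.pre = "kuzyx"  [E.wid ++ "x"]
18. n1.pre = "kuzyxyk"  [E₁.pre ++ E₀.wid]
19. n14.val = false  [false]
20. n15.mk = true  [terminal]
21. n16.key = true  [terminal]
22. n17.mk = false  [terminal]
23. n14.tag = 29  [29]
24. n19.key = true  [terminal]
25. n20.key = true  [terminal]
26. n18.key = -2  [-2]
27. n18.depth = -7  [-7]
28. n13.cnt = true  [C.depth > -8]
29. n13.wid = "xu"  ["xu"]
30. n13.acc = false  [C.key > -2]
31. n12.lim = -2  [-2]
32. n12.acc = false  [S.acc == true]
33. n12.idx = true  [S.acc == false]
34. n0.cnt = false  [D.idx and D.acc]
35. n0.wid = "vx"  ["vx"]
36. n0.acc = true  [D.idx == true]

"kuzyxyk"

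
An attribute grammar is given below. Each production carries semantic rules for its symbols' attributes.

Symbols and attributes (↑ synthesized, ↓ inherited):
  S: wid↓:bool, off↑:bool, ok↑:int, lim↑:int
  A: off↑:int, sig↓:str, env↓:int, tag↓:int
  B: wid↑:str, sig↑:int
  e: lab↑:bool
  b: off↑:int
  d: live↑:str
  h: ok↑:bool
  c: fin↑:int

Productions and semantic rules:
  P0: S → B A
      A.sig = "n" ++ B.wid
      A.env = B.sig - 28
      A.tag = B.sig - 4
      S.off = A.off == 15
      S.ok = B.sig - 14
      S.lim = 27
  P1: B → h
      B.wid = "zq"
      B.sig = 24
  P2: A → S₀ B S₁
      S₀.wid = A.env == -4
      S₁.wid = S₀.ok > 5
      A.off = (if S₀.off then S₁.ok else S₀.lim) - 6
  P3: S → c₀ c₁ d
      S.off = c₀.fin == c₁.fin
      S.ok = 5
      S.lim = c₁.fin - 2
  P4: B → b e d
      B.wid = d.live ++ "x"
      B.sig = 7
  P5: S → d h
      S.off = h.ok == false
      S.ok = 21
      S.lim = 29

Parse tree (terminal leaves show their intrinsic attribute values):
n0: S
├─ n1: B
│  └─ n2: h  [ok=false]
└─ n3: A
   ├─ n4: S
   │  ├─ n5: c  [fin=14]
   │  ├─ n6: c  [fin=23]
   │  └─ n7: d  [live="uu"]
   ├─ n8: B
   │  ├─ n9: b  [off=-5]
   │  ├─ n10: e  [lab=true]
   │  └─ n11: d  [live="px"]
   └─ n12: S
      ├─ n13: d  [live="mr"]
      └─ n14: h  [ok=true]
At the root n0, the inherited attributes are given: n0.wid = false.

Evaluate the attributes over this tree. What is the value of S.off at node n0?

1. n0.wid = false  [given at root]
2. n2.ok = false  [terminal]
3. n1.wid = "zq"  ["zq"]
4. n1.sig = 24  [24]
5. n3.sig = "nzq"  ["n" ++ B.wid]
6. n3.env = -4  [B.sig - 28]
7. n3.tag = 20  [B.sig - 4]
8. n4.wid = true  [A.env == -4]
9. n5.fin = 14  [terminal]
10. n6.fin = 23  [terminal]
11. n7.live = "uu"  [terminal]
12. n4.off = false  [c₀.fin == c₁.fin]
13. n4.ok = 5  [5]
14. n4.lim = 21  [c₁.fin - 2]
15. n9.off = -5  [terminal]
16. n10.lab = true  [terminal]
17. n11.live = "px"  [terminal]
18. n8.wid = "pxx"  [d.live ++ "x"]
19. n8.sig = 7  [7]
20. n12.wid = false  [S₀.ok > 5]
21. n13.live = "mr"  [terminal]
22. n14.ok = true  [terminal]
23. n12.off = false  [h.ok == false]
24. n12.ok = 21  [21]
25. n12.lim = 29  [29]
26. n3.off = 15  [(if S₀.off then S₁.ok else S₀.lim) - 6]
27. n0.off = true  [A.off == 15]
28. n0.ok = 10  [B.sig - 14]
29. n0.lim = 27  [27]

true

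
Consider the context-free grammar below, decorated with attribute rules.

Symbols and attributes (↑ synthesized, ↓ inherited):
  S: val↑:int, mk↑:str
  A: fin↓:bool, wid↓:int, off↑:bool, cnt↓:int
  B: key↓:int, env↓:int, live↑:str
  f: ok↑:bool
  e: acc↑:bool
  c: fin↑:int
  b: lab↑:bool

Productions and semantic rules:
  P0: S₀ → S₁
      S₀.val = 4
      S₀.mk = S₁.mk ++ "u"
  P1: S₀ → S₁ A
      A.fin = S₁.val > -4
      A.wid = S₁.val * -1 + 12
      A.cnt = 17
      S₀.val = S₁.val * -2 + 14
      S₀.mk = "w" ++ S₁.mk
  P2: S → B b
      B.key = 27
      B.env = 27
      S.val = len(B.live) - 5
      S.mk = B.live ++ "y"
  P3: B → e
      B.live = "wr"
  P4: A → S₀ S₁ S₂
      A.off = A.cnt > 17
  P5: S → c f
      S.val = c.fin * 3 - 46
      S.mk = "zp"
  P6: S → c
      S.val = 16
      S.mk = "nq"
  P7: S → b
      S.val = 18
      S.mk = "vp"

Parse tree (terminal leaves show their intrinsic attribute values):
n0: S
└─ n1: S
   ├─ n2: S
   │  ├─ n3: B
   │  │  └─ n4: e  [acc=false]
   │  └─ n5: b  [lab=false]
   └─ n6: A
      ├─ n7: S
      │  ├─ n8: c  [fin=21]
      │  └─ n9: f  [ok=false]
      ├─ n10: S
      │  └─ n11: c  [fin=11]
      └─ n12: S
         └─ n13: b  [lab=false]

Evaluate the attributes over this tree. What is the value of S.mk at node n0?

"wwryu"

1. n3.key = 27  [27]
2. n3.env = 27  [27]
3. n4.acc = false  [terminal]
4. n3.live = "wr"  ["wr"]
5. n5.lab = false  [terminal]
6. n2.val = -3  [len(B.live) - 5]
7. n2.mk = "wry"  [B.live ++ "y"]
8. n6.fin = true  [S₁.val > -4]
9. n6.wid = 15  [S₁.val * -1 + 12]
10. n6.cnt = 17  [17]
11. n8.fin = 21  [terminal]
12. n9.ok = false  [terminal]
13. n7.val = 17  [c.fin * 3 - 46]
14. n7.mk = "zp"  ["zp"]
15. n11.fin = 11  [terminal]
16. n10.val = 16  [16]
17. n10.mk = "nq"  ["nq"]
18. n13.lab = false  [terminal]
19. n12.val = 18  [18]
20. n12.mk = "vp"  ["vp"]
21. n6.off = false  [A.cnt > 17]
22. n1.val = 20  [S₁.val * -2 + 14]
23. n1.mk = "wwry"  ["w" ++ S₁.mk]
24. n0.val = 4  [4]
25. n0.mk = "wwryu"  [S₁.mk ++ "u"]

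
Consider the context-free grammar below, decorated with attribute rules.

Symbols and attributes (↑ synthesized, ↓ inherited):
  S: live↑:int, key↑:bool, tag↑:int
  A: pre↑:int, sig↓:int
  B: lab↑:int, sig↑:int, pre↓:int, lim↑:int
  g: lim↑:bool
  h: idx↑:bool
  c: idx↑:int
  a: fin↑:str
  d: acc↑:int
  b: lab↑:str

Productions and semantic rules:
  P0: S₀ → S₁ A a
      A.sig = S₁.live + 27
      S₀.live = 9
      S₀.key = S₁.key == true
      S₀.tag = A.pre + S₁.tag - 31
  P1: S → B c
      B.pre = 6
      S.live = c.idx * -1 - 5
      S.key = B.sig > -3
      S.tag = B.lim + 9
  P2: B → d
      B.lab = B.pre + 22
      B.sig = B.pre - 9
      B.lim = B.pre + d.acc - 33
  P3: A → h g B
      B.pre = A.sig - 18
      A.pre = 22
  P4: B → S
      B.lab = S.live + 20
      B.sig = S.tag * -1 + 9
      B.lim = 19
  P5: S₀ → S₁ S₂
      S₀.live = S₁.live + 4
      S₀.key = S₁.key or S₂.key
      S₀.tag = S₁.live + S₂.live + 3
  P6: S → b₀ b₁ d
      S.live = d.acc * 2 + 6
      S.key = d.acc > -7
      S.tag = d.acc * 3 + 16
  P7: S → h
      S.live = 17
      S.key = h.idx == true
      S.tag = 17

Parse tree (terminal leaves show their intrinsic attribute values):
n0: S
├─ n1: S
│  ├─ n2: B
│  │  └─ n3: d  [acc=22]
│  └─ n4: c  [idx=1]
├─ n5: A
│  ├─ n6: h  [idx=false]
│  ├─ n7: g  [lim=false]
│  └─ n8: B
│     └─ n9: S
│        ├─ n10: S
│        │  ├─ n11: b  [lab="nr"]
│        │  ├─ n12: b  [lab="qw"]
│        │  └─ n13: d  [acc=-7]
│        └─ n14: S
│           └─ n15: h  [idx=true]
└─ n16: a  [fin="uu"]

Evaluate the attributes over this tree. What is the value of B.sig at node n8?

1. n2.pre = 6  [6]
2. n3.acc = 22  [terminal]
3. n2.lab = 28  [B.pre + 22]
4. n2.sig = -3  [B.pre - 9]
5. n2.lim = -5  [B.pre + d.acc - 33]
6. n4.idx = 1  [terminal]
7. n1.live = -6  [c.idx * -1 - 5]
8. n1.key = false  [B.sig > -3]
9. n1.tag = 4  [B.lim + 9]
10. n5.sig = 21  [S₁.live + 27]
11. n6.idx = false  [terminal]
12. n7.lim = false  [terminal]
13. n8.pre = 3  [A.sig - 18]
14. n11.lab = "nr"  [terminal]
15. n12.lab = "qw"  [terminal]
16. n13.acc = -7  [terminal]
17. n10.live = -8  [d.acc * 2 + 6]
18. n10.key = false  [d.acc > -7]
19. n10.tag = -5  [d.acc * 3 + 16]
20. n15.idx = true  [terminal]
21. n14.live = 17  [17]
22. n14.key = true  [h.idx == true]
23. n14.tag = 17  [17]
24. n9.live = -4  [S₁.live + 4]
25. n9.key = true  [S₁.key or S₂.key]
26. n9.tag = 12  [S₁.live + S₂.live + 3]
27. n8.lab = 16  [S.live + 20]
28. n8.sig = -3  [S.tag * -1 + 9]
29. n8.lim = 19  [19]
30. n5.pre = 22  [22]
31. n16.fin = "uu"  [terminal]
32. n0.live = 9  [9]
33. n0.key = false  [S₁.key == true]
34. n0.tag = -5  [A.pre + S₁.tag - 31]

-3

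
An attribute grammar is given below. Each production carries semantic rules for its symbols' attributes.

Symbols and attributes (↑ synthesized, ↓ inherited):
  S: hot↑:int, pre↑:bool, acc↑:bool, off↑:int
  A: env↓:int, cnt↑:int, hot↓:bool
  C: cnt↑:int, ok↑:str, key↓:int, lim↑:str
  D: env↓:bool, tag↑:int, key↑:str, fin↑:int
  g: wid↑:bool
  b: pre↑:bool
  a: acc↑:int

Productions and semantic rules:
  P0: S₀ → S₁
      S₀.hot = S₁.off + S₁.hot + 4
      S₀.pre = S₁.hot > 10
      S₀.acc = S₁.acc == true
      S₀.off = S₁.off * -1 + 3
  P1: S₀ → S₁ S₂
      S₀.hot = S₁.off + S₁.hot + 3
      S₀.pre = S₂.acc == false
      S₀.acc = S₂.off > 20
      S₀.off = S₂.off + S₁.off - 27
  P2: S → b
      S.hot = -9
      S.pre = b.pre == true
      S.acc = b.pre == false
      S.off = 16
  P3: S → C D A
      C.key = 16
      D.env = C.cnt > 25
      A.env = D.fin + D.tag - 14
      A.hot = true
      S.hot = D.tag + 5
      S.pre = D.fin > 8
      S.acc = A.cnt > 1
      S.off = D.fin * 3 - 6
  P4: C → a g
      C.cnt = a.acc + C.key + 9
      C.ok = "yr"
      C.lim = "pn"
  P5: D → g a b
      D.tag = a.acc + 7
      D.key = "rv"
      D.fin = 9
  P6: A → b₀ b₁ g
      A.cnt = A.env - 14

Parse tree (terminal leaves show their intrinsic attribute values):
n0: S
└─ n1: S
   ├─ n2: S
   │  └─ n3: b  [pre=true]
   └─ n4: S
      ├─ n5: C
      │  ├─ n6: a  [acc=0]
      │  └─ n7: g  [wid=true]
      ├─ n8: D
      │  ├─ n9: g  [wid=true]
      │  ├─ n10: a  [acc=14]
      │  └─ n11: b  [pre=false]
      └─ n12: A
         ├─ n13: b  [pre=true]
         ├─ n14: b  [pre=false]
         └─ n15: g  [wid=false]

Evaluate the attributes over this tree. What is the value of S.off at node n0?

-7

1. n3.pre = true  [terminal]
2. n2.hot = -9  [-9]
3. n2.pre = true  [b.pre == true]
4. n2.acc = false  [b.pre == false]
5. n2.off = 16  [16]
6. n5.key = 16  [16]
7. n6.acc = 0  [terminal]
8. n7.wid = true  [terminal]
9. n5.cnt = 25  [a.acc + C.key + 9]
10. n5.ok = "yr"  ["yr"]
11. n5.lim = "pn"  ["pn"]
12. n8.env = false  [C.cnt > 25]
13. n9.wid = true  [terminal]
14. n10.acc = 14  [terminal]
15. n11.pre = false  [terminal]
16. n8.tag = 21  [a.acc + 7]
17. n8.key = "rv"  ["rv"]
18. n8.fin = 9  [9]
19. n12.env = 16  [D.fin + D.tag - 14]
20. n12.hot = true  [true]
21. n13.pre = true  [terminal]
22. n14.pre = false  [terminal]
23. n15.wid = false  [terminal]
24. n12.cnt = 2  [A.env - 14]
25. n4.hot = 26  [D.tag + 5]
26. n4.pre = true  [D.fin > 8]
27. n4.acc = true  [A.cnt > 1]
28. n4.off = 21  [D.fin * 3 - 6]
29. n1.hot = 10  [S₁.off + S₁.hot + 3]
30. n1.pre = false  [S₂.acc == false]
31. n1.acc = true  [S₂.off > 20]
32. n1.off = 10  [S₂.off + S₁.off - 27]
33. n0.hot = 24  [S₁.off + S₁.hot + 4]
34. n0.pre = false  [S₁.hot > 10]
35. n0.acc = true  [S₁.acc == true]
36. n0.off = -7  [S₁.off * -1 + 3]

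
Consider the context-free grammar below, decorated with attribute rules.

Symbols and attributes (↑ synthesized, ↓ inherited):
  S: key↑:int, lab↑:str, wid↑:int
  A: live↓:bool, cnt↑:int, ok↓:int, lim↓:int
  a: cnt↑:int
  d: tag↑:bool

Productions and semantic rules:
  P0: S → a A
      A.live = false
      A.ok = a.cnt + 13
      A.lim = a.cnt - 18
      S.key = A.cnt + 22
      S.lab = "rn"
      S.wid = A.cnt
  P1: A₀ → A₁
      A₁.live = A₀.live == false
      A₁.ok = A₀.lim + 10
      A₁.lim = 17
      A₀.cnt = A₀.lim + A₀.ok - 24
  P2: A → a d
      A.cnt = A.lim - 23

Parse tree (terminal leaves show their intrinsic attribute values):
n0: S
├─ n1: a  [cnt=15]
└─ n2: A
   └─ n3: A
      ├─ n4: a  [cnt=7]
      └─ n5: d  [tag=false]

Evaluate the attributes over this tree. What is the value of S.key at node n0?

23

1. n1.cnt = 15  [terminal]
2. n2.live = false  [false]
3. n2.ok = 28  [a.cnt + 13]
4. n2.lim = -3  [a.cnt - 18]
5. n3.live = true  [A₀.live == false]
6. n3.ok = 7  [A₀.lim + 10]
7. n3.lim = 17  [17]
8. n4.cnt = 7  [terminal]
9. n5.tag = false  [terminal]
10. n3.cnt = -6  [A.lim - 23]
11. n2.cnt = 1  [A₀.lim + A₀.ok - 24]
12. n0.key = 23  [A.cnt + 22]
13. n0.lab = "rn"  ["rn"]
14. n0.wid = 1  [A.cnt]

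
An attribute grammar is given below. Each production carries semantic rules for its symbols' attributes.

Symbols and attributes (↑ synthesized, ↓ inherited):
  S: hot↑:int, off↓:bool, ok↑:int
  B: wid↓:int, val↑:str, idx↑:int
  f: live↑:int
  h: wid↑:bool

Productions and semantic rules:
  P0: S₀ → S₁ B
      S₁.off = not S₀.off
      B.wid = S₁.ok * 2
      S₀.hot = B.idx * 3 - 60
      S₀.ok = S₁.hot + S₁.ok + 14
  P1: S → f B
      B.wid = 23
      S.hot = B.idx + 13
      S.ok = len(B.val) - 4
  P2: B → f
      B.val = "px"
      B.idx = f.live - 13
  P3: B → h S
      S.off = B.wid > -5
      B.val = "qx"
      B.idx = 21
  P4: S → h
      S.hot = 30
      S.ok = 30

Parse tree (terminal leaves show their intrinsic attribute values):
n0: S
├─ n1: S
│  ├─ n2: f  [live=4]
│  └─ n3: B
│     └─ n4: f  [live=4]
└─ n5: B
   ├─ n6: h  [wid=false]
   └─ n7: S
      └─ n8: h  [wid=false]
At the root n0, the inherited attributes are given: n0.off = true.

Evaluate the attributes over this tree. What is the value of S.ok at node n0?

1. n0.off = true  [given at root]
2. n1.off = false  [not S₀.off]
3. n2.live = 4  [terminal]
4. n3.wid = 23  [23]
5. n4.live = 4  [terminal]
6. n3.val = "px"  ["px"]
7. n3.idx = -9  [f.live - 13]
8. n1.hot = 4  [B.idx + 13]
9. n1.ok = -2  [len(B.val) - 4]
10. n5.wid = -4  [S₁.ok * 2]
11. n6.wid = false  [terminal]
12. n7.off = true  [B.wid > -5]
13. n8.wid = false  [terminal]
14. n7.hot = 30  [30]
15. n7.ok = 30  [30]
16. n5.val = "qx"  ["qx"]
17. n5.idx = 21  [21]
18. n0.hot = 3  [B.idx * 3 - 60]
19. n0.ok = 16  [S₁.hot + S₁.ok + 14]

16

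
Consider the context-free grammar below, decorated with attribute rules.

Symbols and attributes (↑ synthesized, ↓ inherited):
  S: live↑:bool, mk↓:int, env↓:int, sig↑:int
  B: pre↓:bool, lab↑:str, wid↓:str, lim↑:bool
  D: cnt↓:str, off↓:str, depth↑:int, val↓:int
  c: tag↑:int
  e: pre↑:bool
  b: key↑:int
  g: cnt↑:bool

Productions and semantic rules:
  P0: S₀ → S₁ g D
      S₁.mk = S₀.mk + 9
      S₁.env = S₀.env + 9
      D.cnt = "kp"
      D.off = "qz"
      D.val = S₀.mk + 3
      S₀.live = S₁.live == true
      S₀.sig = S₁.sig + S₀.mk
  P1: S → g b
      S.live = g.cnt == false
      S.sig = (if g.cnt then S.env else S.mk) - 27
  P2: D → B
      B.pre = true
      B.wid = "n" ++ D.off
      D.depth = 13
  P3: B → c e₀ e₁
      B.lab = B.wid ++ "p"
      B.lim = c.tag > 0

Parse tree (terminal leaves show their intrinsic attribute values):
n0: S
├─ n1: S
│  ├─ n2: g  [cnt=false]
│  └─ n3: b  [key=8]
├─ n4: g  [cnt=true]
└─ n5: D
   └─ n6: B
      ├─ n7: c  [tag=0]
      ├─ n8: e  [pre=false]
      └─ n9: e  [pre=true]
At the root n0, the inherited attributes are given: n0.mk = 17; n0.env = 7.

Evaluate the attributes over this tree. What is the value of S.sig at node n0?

16

1. n0.mk = 17  [given at root]
2. n0.env = 7  [given at root]
3. n1.mk = 26  [S₀.mk + 9]
4. n1.env = 16  [S₀.env + 9]
5. n2.cnt = false  [terminal]
6. n3.key = 8  [terminal]
7. n1.live = true  [g.cnt == false]
8. n1.sig = -1  [(if g.cnt then S.env else S.mk) - 27]
9. n4.cnt = true  [terminal]
10. n5.cnt = "kp"  ["kp"]
11. n5.off = "qz"  ["qz"]
12. n5.val = 20  [S₀.mk + 3]
13. n6.pre = true  [true]
14. n6.wid = "nqz"  ["n" ++ D.off]
15. n7.tag = 0  [terminal]
16. n8.pre = false  [terminal]
17. n9.pre = true  [terminal]
18. n6.lab = "nqzp"  [B.wid ++ "p"]
19. n6.lim = false  [c.tag > 0]
20. n5.depth = 13  [13]
21. n0.live = true  [S₁.live == true]
22. n0.sig = 16  [S₁.sig + S₀.mk]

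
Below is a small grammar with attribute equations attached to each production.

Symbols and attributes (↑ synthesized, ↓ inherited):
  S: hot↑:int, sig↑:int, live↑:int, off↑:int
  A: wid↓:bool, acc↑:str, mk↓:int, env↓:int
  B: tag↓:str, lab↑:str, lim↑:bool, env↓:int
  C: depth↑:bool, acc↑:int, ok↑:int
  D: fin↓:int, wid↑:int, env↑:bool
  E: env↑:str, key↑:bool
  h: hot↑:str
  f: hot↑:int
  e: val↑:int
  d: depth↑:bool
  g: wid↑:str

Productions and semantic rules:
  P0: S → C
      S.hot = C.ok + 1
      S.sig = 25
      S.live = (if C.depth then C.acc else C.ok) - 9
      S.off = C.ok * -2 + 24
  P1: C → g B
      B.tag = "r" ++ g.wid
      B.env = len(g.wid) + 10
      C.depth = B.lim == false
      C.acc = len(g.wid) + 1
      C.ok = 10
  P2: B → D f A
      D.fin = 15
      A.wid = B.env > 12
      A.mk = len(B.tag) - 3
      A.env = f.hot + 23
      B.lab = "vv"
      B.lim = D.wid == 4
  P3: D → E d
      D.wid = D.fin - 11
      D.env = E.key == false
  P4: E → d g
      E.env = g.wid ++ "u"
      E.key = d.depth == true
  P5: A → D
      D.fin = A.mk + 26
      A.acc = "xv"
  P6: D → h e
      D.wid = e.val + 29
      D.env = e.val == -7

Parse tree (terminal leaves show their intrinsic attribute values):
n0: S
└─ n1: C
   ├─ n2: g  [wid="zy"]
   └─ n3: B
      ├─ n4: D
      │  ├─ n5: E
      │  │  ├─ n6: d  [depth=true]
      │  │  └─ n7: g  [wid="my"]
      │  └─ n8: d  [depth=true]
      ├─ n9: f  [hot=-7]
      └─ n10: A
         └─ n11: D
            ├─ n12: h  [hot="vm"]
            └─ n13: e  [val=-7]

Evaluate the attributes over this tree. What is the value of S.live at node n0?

1. n2.wid = "zy"  [terminal]
2. n3.tag = "rzy"  ["r" ++ g.wid]
3. n3.env = 12  [len(g.wid) + 10]
4. n4.fin = 15  [15]
5. n6.depth = true  [terminal]
6. n7.wid = "my"  [terminal]
7. n5.env = "myu"  [g.wid ++ "u"]
8. n5.key = true  [d.depth == true]
9. n8.depth = true  [terminal]
10. n4.wid = 4  [D.fin - 11]
11. n4.env = false  [E.key == false]
12. n9.hot = -7  [terminal]
13. n10.wid = false  [B.env > 12]
14. n10.mk = 0  [len(B.tag) - 3]
15. n10.env = 16  [f.hot + 23]
16. n11.fin = 26  [A.mk + 26]
17. n12.hot = "vm"  [terminal]
18. n13.val = -7  [terminal]
19. n11.wid = 22  [e.val + 29]
20. n11.env = true  [e.val == -7]
21. n10.acc = "xv"  ["xv"]
22. n3.lab = "vv"  ["vv"]
23. n3.lim = true  [D.wid == 4]
24. n1.depth = false  [B.lim == false]
25. n1.acc = 3  [len(g.wid) + 1]
26. n1.ok = 10  [10]
27. n0.hot = 11  [C.ok + 1]
28. n0.sig = 25  [25]
29. n0.live = 1  [(if C.depth then C.acc else C.ok) - 9]
30. n0.off = 4  [C.ok * -2 + 24]

1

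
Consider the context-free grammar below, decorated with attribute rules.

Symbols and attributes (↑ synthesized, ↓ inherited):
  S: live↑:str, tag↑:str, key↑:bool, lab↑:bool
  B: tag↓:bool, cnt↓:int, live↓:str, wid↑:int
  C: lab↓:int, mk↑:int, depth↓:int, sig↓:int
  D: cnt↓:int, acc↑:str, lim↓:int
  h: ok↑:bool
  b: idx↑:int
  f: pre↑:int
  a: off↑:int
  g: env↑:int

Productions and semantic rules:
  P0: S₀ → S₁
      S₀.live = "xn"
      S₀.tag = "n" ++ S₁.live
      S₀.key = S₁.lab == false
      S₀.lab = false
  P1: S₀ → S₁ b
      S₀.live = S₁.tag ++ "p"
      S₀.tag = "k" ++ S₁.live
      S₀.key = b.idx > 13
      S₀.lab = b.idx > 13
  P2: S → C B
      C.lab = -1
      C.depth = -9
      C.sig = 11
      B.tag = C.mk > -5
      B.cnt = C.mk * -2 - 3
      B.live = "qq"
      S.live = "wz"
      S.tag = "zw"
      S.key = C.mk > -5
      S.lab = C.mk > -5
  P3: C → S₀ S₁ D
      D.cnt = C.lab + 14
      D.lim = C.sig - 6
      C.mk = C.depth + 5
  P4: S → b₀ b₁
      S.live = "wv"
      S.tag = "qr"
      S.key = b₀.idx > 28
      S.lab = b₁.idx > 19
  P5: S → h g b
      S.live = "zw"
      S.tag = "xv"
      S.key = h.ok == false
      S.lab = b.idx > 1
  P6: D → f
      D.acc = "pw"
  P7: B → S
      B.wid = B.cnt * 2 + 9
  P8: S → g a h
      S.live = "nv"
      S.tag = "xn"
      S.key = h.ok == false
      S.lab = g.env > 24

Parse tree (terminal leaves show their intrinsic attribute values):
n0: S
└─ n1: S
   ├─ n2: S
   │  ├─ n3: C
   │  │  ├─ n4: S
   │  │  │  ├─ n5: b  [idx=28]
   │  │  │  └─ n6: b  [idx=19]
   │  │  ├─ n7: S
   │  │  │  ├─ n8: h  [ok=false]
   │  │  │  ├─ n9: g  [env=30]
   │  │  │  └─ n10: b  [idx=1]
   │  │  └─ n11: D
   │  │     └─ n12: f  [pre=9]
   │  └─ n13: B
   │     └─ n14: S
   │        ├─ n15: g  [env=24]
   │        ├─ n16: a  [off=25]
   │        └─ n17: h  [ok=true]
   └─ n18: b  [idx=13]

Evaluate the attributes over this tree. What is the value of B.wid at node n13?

19

1. n3.lab = -1  [-1]
2. n3.depth = -9  [-9]
3. n3.sig = 11  [11]
4. n5.idx = 28  [terminal]
5. n6.idx = 19  [terminal]
6. n4.live = "wv"  ["wv"]
7. n4.tag = "qr"  ["qr"]
8. n4.key = false  [b₀.idx > 28]
9. n4.lab = false  [b₁.idx > 19]
10. n8.ok = false  [terminal]
11. n9.env = 30  [terminal]
12. n10.idx = 1  [terminal]
13. n7.live = "zw"  ["zw"]
14. n7.tag = "xv"  ["xv"]
15. n7.key = true  [h.ok == false]
16. n7.lab = false  [b.idx > 1]
17. n11.cnt = 13  [C.lab + 14]
18. n11.lim = 5  [C.sig - 6]
19. n12.pre = 9  [terminal]
20. n11.acc = "pw"  ["pw"]
21. n3.mk = -4  [C.depth + 5]
22. n13.tag = true  [C.mk > -5]
23. n13.cnt = 5  [C.mk * -2 - 3]
24. n13.live = "qq"  ["qq"]
25. n15.env = 24  [terminal]
26. n16.off = 25  [terminal]
27. n17.ok = true  [terminal]
28. n14.live = "nv"  ["nv"]
29. n14.tag = "xn"  ["xn"]
30. n14.key = false  [h.ok == false]
31. n14.lab = false  [g.env > 24]
32. n13.wid = 19  [B.cnt * 2 + 9]
33. n2.live = "wz"  ["wz"]
34. n2.tag = "zw"  ["zw"]
35. n2.key = true  [C.mk > -5]
36. n2.lab = true  [C.mk > -5]
37. n18.idx = 13  [terminal]
38. n1.live = "zwp"  [S₁.tag ++ "p"]
39. n1.tag = "kwz"  ["k" ++ S₁.live]
40. n1.key = false  [b.idx > 13]
41. n1.lab = false  [b.idx > 13]
42. n0.live = "xn"  ["xn"]
43. n0.tag = "nzwp"  ["n" ++ S₁.live]
44. n0.key = true  [S₁.lab == false]
45. n0.lab = false  [false]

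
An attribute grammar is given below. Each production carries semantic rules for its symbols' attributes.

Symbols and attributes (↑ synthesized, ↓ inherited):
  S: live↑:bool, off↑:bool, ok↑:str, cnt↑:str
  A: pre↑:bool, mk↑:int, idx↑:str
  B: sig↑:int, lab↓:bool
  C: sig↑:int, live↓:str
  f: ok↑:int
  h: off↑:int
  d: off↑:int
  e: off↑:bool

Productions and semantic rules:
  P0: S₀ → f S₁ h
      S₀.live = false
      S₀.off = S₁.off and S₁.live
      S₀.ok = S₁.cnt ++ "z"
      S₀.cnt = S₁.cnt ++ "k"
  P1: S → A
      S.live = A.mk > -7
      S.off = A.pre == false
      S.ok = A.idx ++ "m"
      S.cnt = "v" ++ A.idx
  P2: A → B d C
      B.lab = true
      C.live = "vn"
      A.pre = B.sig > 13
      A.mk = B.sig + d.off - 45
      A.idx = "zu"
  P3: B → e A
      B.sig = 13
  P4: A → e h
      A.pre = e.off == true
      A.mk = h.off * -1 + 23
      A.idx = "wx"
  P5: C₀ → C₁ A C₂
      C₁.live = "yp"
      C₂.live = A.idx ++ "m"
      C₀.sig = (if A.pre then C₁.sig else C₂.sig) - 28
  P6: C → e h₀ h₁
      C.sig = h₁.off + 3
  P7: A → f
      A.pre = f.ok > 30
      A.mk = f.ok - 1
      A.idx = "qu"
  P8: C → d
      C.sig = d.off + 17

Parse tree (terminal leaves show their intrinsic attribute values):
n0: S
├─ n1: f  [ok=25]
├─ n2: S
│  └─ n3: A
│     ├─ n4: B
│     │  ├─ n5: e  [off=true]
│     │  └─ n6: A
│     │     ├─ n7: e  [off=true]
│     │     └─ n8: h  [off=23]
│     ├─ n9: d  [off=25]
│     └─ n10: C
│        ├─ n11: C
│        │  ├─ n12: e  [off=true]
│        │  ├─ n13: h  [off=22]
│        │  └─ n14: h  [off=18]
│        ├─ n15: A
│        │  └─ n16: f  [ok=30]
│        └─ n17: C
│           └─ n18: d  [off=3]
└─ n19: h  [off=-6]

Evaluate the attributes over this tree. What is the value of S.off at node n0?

false

1. n1.ok = 25  [terminal]
2. n4.lab = true  [true]
3. n5.off = true  [terminal]
4. n7.off = true  [terminal]
5. n8.off = 23  [terminal]
6. n6.pre = true  [e.off == true]
7. n6.mk = 0  [h.off * -1 + 23]
8. n6.idx = "wx"  ["wx"]
9. n4.sig = 13  [13]
10. n9.off = 25  [terminal]
11. n10.live = "vn"  ["vn"]
12. n11.live = "yp"  ["yp"]
13. n12.off = true  [terminal]
14. n13.off = 22  [terminal]
15. n14.off = 18  [terminal]
16. n11.sig = 21  [h₁.off + 3]
17. n16.ok = 30  [terminal]
18. n15.pre = false  [f.ok > 30]
19. n15.mk = 29  [f.ok - 1]
20. n15.idx = "qu"  ["qu"]
21. n17.live = "qum"  [A.idx ++ "m"]
22. n18.off = 3  [terminal]
23. n17.sig = 20  [d.off + 17]
24. n10.sig = -8  [(if A.pre then C₁.sig else C₂.sig) - 28]
25. n3.pre = false  [B.sig > 13]
26. n3.mk = -7  [B.sig + d.off - 45]
27. n3.idx = "zu"  ["zu"]
28. n2.live = false  [A.mk > -7]
29. n2.off = true  [A.pre == false]
30. n2.ok = "zum"  [A.idx ++ "m"]
31. n2.cnt = "vzu"  ["v" ++ A.idx]
32. n19.off = -6  [terminal]
33. n0.live = false  [false]
34. n0.off = false  [S₁.off and S₁.live]
35. n0.ok = "vzuz"  [S₁.cnt ++ "z"]
36. n0.cnt = "vzuk"  [S₁.cnt ++ "k"]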